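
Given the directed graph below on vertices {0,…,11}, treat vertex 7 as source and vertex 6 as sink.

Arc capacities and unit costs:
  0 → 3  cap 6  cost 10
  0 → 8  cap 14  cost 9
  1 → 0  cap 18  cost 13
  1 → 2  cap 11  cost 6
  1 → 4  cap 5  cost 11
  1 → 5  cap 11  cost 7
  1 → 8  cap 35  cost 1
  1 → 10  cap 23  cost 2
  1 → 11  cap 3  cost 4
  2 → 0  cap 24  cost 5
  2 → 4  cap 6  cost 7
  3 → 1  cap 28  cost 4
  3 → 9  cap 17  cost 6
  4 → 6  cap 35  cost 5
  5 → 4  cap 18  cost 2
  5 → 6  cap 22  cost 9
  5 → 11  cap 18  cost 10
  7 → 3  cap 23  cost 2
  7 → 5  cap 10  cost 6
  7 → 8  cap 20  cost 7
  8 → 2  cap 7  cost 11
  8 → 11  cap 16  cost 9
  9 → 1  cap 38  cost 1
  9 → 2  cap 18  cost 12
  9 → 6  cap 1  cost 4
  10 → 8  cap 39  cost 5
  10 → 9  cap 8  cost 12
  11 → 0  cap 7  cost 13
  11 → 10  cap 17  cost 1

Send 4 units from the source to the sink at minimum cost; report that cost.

Minimum cost for 4 units: 51

shortest-cost path #1: 7→3→9→6 push 1 @ unit cost 12 (adds 12)
shortest-cost path #2: 7→5→4→6 push 3 @ unit cost 13 (adds 39)
total cost = 51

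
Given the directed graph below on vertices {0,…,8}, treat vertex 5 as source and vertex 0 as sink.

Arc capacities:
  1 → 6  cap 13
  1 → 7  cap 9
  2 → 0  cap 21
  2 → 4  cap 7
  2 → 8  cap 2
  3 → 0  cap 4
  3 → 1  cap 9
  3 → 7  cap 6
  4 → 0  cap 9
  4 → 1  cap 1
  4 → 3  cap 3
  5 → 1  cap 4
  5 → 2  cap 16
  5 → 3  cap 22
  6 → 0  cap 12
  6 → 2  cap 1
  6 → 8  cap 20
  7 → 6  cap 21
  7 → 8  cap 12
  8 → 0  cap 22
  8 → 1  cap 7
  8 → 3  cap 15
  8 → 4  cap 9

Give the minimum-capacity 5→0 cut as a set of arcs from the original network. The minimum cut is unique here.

Min-cut arcs: {(3,0), (3,1), (3,7), (5,1), (5,2)} (total capacity 39)

augment #1: 5→2→0 push 16
augment #2: 5→3→0 push 4
augment #3: 5→1→6→0 push 4
augment #4: 5→3→1→6→0 push 8
augment #5: 5→3→7→8→0 push 6
augment #6: 5→3→1→6→2→0 push 1
max flow = 39; residual-reachable set from 5 gives S-side
cut edges (S→T): {(3,0), (3,1), (3,7), (5,1), (5,2)} total cap 39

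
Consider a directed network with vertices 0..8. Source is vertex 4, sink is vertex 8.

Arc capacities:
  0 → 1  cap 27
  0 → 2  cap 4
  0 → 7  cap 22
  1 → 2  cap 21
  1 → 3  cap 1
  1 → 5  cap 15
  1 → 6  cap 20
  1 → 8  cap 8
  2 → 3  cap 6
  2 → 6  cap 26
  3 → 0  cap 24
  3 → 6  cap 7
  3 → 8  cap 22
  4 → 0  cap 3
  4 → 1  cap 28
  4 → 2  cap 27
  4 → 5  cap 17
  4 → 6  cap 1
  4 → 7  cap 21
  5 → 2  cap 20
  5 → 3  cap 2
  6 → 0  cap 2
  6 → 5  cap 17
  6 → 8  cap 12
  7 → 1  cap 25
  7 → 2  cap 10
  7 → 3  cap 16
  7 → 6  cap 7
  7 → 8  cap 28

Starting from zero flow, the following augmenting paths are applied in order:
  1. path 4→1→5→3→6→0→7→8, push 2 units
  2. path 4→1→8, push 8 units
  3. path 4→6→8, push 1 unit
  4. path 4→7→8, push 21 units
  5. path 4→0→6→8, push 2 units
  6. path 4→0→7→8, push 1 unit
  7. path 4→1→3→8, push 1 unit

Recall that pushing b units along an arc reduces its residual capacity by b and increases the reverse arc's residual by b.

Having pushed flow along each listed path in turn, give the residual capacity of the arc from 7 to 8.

Residual capacity of (7,8): 4

after path 1 (4→1→5→3→6→0→7→8, push 2): res(7,8)=26
after path 2 (4→1→8, push 8): res(7,8)=26
after path 3 (4→6→8, push 1): res(7,8)=26
after path 4 (4→7→8, push 21): res(7,8)=5
after path 5 (4→0→6→8, push 2): res(7,8)=5
after path 6 (4→0→7→8, push 1): res(7,8)=4
after path 7 (4→1→3→8, push 1): res(7,8)=4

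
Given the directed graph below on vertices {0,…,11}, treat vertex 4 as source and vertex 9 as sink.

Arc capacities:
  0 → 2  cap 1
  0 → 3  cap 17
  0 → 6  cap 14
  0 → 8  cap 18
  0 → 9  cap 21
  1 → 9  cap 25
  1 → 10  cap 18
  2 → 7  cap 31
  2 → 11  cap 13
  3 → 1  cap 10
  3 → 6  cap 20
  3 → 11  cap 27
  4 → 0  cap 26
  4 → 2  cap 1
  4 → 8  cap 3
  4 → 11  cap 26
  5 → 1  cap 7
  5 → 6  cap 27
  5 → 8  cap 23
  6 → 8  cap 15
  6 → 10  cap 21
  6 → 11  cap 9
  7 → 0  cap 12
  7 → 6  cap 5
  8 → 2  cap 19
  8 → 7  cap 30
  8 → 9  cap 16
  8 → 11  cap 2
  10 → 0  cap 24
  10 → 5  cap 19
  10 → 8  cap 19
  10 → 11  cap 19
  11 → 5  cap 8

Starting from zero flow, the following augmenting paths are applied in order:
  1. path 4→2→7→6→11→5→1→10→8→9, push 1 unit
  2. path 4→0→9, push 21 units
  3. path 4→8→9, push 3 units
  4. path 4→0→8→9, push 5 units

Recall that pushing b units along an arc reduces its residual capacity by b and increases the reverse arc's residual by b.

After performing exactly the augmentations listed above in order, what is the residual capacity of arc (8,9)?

Residual capacity of (8,9): 7

after path 1 (4→2→7→6→11→5→1→10→8→9, push 1): res(8,9)=15
after path 2 (4→0→9, push 21): res(8,9)=15
after path 3 (4→8→9, push 3): res(8,9)=12
after path 4 (4→0→8→9, push 5): res(8,9)=7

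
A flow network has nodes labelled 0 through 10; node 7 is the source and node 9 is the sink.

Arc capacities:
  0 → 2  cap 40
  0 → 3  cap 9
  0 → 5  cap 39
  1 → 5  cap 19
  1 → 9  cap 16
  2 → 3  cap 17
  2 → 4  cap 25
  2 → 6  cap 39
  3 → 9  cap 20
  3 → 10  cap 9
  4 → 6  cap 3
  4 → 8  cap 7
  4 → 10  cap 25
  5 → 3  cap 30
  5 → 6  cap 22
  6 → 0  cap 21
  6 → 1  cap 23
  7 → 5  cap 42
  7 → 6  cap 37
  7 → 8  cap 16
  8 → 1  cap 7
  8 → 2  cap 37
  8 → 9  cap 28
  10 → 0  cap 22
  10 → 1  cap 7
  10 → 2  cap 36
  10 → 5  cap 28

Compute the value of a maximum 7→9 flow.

Maximum flow value: 59

augment #1: 7→8→9 bottleneck 16, total now 16
augment #2: 7→5→3→9 bottleneck 20, total now 36
augment #3: 7→6→1→9 bottleneck 16, total now 52
augment #4: 7→6→0→2→4→8→9 bottleneck 7, total now 59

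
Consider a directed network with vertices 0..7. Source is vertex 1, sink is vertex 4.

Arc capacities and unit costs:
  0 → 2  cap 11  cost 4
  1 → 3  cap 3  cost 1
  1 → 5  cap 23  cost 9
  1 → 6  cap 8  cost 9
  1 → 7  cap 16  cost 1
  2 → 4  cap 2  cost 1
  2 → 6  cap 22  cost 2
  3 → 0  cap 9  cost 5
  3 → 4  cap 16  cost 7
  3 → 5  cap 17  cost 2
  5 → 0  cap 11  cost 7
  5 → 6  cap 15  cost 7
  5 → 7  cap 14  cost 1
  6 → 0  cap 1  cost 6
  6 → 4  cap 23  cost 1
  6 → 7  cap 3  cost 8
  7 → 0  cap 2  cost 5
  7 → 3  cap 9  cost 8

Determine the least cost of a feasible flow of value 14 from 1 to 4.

shortest-cost path #1: 1→3→4 push 3 @ unit cost 8 (adds 24)
shortest-cost path #2: 1→6→4 push 8 @ unit cost 10 (adds 80)
shortest-cost path #3: 1→7→0→2→4 push 2 @ unit cost 11 (adds 22)
shortest-cost path #4: 1→7→3→4 push 1 @ unit cost 16 (adds 16)
total cost = 142

Minimum cost for 14 units: 142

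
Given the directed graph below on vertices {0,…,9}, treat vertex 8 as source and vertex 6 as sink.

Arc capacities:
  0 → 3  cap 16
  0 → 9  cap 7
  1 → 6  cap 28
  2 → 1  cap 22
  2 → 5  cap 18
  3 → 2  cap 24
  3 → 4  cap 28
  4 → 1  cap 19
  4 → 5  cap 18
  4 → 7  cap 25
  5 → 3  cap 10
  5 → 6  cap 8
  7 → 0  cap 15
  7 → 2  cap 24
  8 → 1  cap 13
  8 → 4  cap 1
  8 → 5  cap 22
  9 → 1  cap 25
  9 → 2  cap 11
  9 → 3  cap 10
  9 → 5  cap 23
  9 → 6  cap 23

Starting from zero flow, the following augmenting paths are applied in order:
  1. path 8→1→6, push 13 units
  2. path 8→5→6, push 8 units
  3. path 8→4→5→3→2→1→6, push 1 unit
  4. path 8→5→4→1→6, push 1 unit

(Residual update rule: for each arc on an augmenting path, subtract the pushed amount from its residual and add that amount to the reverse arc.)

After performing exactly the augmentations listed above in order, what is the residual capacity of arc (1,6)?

Residual capacity of (1,6): 13

after path 1 (8→1→6, push 13): res(1,6)=15
after path 2 (8→5→6, push 8): res(1,6)=15
after path 3 (8→4→5→3→2→1→6, push 1): res(1,6)=14
after path 4 (8→5→4→1→6, push 1): res(1,6)=13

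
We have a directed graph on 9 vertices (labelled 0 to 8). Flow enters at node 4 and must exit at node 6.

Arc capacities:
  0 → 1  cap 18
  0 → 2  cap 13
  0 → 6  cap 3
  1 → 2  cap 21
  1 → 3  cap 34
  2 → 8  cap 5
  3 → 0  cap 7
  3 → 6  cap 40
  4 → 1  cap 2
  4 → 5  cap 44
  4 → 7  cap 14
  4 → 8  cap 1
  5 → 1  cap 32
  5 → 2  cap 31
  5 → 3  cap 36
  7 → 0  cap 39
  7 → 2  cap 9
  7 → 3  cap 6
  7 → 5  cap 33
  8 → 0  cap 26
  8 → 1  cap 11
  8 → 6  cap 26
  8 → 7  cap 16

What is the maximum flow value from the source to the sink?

augment #1: 4→8→6 bottleneck 1, total now 1
augment #2: 4→1→3→6 bottleneck 2, total now 3
augment #3: 4→5→3→6 bottleneck 36, total now 39
augment #4: 4→7→0→6 bottleneck 3, total now 42
augment #5: 4→7→3→6 bottleneck 2, total now 44
augment #6: 4→5→2→8→6 bottleneck 5, total now 49

Maximum flow value: 49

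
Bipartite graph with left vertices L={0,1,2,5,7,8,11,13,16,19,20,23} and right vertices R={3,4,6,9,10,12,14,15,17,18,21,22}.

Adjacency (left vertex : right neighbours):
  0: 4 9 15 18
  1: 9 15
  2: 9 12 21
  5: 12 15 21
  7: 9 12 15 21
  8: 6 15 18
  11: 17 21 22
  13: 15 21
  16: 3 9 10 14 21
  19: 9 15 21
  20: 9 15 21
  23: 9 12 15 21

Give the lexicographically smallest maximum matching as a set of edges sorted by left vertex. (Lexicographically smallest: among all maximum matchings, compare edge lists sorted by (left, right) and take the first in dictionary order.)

|M| = 8 (so the lex-smallest maximum matching has 8 edges)
process left vertices in ascending order; for each, take the smallest-labelled available neighbour that still permits 8 edges overall, or leave it unmatched if none does
lex-smallest matching: {0-4, 1-9, 2-12, 5-15, 7-21, 8-6, 11-17, 16-3}

Lex-smallest maximum matching: {(0,4), (1,9), (2,12), (5,15), (7,21), (8,6), (11,17), (16,3)}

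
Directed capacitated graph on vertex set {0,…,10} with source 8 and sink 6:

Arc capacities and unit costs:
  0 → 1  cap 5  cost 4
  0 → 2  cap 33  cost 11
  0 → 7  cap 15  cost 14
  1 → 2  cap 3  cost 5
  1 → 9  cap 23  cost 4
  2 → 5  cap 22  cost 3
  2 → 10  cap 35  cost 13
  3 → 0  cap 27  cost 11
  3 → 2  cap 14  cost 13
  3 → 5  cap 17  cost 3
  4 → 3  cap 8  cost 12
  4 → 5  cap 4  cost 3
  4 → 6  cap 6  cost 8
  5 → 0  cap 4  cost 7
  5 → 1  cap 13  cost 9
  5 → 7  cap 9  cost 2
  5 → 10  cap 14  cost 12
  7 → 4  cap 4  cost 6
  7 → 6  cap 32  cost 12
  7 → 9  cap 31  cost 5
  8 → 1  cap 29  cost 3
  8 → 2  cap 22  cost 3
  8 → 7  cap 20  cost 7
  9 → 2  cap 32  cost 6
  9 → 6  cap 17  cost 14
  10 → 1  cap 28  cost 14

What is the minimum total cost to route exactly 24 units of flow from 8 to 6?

Minimum cost for 24 units: 460

shortest-cost path #1: 8→7→6 push 20 @ unit cost 19 (adds 380)
shortest-cost path #2: 8→2→5→7→6 push 4 @ unit cost 20 (adds 80)
total cost = 460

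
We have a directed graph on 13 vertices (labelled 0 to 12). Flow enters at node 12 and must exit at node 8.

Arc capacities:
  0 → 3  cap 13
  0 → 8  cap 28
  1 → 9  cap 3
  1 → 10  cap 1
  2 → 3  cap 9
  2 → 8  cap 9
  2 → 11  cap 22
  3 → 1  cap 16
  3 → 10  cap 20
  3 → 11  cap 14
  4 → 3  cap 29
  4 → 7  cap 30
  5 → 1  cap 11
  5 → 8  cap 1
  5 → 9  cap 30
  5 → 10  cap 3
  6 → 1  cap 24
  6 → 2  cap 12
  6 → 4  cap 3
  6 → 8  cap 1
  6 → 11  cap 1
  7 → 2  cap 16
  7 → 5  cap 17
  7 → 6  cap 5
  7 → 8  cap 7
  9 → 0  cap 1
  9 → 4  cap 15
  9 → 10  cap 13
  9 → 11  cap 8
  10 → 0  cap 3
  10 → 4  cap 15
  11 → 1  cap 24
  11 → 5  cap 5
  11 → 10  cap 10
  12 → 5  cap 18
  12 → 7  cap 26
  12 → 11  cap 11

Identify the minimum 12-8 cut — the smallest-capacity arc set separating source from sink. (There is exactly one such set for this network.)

Min-cut arcs: {(2,8), (5,8), (6,8), (7,8), (9,0), (10,0)} (total capacity 22)

augment #1: 12→5→8 push 1
augment #2: 12→7→8 push 7
augment #3: 12→7→2→8 push 9
augment #4: 12→7→6→8 push 1
augment #5: 12→5→9→0→8 push 1
augment #6: 12→5→10→0→8 push 3
max flow = 22; residual-reachable set from 12 gives S-side
cut edges (S→T): {(2,8), (5,8), (6,8), (7,8), (9,0), (10,0)} total cap 22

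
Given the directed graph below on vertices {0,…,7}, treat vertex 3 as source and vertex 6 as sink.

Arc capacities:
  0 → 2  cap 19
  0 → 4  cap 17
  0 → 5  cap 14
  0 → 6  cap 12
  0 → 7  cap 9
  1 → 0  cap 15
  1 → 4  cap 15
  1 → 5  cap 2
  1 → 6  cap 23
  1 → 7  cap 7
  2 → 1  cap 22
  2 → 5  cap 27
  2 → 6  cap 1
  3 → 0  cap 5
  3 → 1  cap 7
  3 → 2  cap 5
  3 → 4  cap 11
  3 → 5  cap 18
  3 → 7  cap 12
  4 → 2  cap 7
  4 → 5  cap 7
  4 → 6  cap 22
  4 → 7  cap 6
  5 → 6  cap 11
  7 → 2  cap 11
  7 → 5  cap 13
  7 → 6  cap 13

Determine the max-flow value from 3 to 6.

augment #1: 3→0→6 bottleneck 5, total now 5
augment #2: 3→1→6 bottleneck 7, total now 12
augment #3: 3→2→6 bottleneck 1, total now 13
augment #4: 3→4→6 bottleneck 11, total now 24
augment #5: 3→5→6 bottleneck 11, total now 35
augment #6: 3→7→6 bottleneck 12, total now 47
augment #7: 3→2→1→6 bottleneck 4, total now 51

Maximum flow value: 51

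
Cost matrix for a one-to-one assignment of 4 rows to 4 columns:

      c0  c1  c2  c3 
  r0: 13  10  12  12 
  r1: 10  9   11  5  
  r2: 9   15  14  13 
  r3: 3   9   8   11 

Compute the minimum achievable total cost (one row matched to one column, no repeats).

one of 2 optimal assignments: row0→col1 (cost 10), row1→col3 (cost 5), row2→col0 (cost 9), row3→col2 (cost 8)
total = 10 + 5 + 9 + 8 = 32

Minimum assignment cost: 32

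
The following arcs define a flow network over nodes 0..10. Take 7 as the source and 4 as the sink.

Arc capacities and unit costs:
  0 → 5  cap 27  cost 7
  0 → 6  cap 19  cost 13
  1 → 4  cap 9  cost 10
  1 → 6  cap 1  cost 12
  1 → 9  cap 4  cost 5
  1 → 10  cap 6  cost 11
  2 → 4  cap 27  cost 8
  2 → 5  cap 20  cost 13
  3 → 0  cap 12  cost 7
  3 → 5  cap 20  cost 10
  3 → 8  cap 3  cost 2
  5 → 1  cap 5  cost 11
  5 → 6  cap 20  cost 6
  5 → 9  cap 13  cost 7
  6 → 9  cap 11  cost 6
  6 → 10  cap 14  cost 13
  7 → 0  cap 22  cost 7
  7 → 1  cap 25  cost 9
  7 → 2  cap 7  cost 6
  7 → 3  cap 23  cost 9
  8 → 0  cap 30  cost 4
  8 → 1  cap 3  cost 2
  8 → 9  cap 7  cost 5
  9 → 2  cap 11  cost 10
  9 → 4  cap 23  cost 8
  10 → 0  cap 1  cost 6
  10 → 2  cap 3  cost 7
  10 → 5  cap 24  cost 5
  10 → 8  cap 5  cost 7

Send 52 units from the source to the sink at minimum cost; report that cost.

Minimum cost for 52 units: 1471

shortest-cost path #1: 7→2→4 push 7 @ unit cost 14 (adds 98)
shortest-cost path #2: 7→1→4 push 9 @ unit cost 19 (adds 171)
shortest-cost path #3: 7→1→9→4 push 4 @ unit cost 22 (adds 88)
shortest-cost path #4: 7→3→8→9→4 push 3 @ unit cost 24 (adds 72)
shortest-cost path #5: 7→0→5→9→4 push 13 @ unit cost 29 (adds 377)
shortest-cost path #6: 7→0→6→9→4 push 3 @ unit cost 34 (adds 102)
shortest-cost path #7: 7→1→10→2→4 push 3 @ unit cost 35 (adds 105)
shortest-cost path #8: 7→0→6→9→2→4 push 6 @ unit cost 44 (adds 264)
shortest-cost path #9: 7→1→6→9→2→4 push 1 @ unit cost 45 (adds 45)
shortest-cost path #10: 7→3→5→6→9→2→4 push 1 @ unit cost 49 (adds 49)
shortest-cost path #11: 7→1→10→8→9→2→4 push 2 @ unit cost 50 (adds 100)
total cost = 1471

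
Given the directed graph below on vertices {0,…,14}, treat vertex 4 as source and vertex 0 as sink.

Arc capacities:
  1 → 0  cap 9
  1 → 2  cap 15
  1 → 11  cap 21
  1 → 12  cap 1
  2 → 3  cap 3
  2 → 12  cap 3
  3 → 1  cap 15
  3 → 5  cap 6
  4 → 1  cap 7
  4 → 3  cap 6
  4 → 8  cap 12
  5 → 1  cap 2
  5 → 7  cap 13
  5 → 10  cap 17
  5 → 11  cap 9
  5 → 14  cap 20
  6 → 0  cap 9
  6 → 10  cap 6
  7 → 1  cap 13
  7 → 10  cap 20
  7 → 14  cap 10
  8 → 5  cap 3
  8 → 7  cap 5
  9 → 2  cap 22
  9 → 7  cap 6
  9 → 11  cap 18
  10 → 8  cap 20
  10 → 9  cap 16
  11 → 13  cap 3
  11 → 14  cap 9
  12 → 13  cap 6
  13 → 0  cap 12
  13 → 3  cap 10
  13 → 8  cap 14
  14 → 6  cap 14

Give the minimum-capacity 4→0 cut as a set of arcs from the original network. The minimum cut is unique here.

Min-cut arcs: {(4,1), (4,3), (8,5), (8,7)} (total capacity 21)

augment #1: 4→1→0 push 7
augment #2: 4→3→1→0 push 2
augment #3: 4→3→1→11→13→0 push 3
augment #4: 4→3→1→12→13→0 push 1
augment #5: 4→8→5→14→6→0 push 3
augment #6: 4→8→7→14→6→0 push 5
max flow = 21; residual-reachable set from 4 gives S-side
cut edges (S→T): {(4,1), (4,3), (8,5), (8,7)} total cap 21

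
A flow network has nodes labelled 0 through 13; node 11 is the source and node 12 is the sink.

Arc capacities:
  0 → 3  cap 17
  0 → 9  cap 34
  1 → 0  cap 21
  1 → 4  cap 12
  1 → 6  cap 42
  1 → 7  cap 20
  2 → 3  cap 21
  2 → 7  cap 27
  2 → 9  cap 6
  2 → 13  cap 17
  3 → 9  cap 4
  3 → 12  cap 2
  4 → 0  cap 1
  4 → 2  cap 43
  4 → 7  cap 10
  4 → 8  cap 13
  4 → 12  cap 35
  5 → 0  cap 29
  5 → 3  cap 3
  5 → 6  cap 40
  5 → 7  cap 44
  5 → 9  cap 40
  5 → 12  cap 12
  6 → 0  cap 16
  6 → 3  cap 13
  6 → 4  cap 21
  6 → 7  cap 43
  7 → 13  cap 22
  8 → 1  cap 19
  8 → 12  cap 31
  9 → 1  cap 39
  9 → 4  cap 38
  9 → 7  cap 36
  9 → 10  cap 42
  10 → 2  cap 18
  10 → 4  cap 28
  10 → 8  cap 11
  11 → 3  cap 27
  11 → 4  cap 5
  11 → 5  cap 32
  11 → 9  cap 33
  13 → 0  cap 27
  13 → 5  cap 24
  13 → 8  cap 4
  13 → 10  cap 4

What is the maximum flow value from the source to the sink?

augment #1: 11→3→12 bottleneck 2, total now 2
augment #2: 11→4→12 bottleneck 5, total now 7
augment #3: 11→5→12 bottleneck 12, total now 19
augment #4: 11→9→4→12 bottleneck 30, total now 49
augment #5: 11→9→4→8→12 bottleneck 3, total now 52
augment #6: 11→3→9→4→8→12 bottleneck 4, total now 56
augment #7: 11→5→6→4→8→12 bottleneck 6, total now 62
augment #8: 11→5→7→13→8→12 bottleneck 4, total now 66
augment #9: 11→5→9→10→8→12 bottleneck 10, total now 76

Maximum flow value: 76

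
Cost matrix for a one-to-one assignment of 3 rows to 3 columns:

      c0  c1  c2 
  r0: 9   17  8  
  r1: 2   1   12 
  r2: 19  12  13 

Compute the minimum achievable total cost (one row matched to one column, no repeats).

optimal assignment: row0→col2 (cost 8), row1→col0 (cost 2), row2→col1 (cost 12)
total = 8 + 2 + 12 = 22

Minimum assignment cost: 22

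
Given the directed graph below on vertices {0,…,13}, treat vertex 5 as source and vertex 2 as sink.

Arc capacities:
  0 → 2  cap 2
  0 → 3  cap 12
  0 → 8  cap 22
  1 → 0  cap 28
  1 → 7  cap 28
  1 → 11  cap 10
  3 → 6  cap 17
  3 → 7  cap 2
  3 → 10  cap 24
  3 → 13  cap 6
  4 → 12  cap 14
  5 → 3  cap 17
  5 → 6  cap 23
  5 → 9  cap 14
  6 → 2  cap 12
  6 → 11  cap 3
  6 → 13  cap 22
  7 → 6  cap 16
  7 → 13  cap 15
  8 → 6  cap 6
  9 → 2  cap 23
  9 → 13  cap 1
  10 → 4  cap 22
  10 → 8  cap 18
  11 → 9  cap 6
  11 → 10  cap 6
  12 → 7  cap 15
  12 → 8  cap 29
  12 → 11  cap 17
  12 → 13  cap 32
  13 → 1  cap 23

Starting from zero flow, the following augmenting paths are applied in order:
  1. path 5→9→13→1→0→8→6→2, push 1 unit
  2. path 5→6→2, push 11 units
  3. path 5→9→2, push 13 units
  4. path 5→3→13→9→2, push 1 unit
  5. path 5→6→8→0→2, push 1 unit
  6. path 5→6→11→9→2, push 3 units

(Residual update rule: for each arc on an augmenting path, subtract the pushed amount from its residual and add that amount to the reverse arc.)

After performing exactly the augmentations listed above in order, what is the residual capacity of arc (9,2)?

after path 1 (5→9→13→1→0→8→6→2, push 1): res(9,2)=23
after path 2 (5→6→2, push 11): res(9,2)=23
after path 3 (5→9→2, push 13): res(9,2)=10
after path 4 (5→3→13→9→2, push 1): res(9,2)=9
after path 5 (5→6→8→0→2, push 1): res(9,2)=9
after path 6 (5→6→11→9→2, push 3): res(9,2)=6

Residual capacity of (9,2): 6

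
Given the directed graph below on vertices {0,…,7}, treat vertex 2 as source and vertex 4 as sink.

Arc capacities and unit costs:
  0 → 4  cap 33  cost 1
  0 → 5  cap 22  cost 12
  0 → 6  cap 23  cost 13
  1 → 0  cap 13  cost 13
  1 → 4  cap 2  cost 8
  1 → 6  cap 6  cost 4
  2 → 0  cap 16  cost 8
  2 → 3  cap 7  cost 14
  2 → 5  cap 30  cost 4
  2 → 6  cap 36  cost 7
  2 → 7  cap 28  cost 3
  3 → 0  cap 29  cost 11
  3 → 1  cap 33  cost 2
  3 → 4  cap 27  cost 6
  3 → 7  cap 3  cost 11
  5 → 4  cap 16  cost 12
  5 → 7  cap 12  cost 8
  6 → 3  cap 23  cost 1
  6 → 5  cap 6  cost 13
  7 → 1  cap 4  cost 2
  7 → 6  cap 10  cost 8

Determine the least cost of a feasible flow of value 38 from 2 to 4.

shortest-cost path #1: 2→0→4 push 16 @ unit cost 9 (adds 144)
shortest-cost path #2: 2→7→1→4 push 2 @ unit cost 13 (adds 26)
shortest-cost path #3: 2→6→3→4 push 20 @ unit cost 14 (adds 280)
total cost = 450

Minimum cost for 38 units: 450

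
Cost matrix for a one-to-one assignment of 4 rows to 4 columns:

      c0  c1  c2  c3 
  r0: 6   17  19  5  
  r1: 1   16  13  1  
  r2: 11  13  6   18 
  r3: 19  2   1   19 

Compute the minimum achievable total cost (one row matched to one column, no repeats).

optimal assignment: row0→col3 (cost 5), row1→col0 (cost 1), row2→col2 (cost 6), row3→col1 (cost 2)
total = 5 + 1 + 6 + 2 = 14

Minimum assignment cost: 14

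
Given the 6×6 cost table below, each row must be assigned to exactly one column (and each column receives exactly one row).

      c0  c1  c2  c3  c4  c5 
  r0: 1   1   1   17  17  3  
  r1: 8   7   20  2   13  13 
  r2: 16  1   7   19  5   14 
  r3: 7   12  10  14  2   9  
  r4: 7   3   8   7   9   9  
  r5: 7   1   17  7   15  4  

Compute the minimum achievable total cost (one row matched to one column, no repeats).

optimal assignment: row0→col2 (cost 1), row1→col3 (cost 2), row2→col1 (cost 1), row3→col4 (cost 2), row4→col0 (cost 7), row5→col5 (cost 4)
total = 1 + 2 + 1 + 2 + 7 + 4 = 17

Minimum assignment cost: 17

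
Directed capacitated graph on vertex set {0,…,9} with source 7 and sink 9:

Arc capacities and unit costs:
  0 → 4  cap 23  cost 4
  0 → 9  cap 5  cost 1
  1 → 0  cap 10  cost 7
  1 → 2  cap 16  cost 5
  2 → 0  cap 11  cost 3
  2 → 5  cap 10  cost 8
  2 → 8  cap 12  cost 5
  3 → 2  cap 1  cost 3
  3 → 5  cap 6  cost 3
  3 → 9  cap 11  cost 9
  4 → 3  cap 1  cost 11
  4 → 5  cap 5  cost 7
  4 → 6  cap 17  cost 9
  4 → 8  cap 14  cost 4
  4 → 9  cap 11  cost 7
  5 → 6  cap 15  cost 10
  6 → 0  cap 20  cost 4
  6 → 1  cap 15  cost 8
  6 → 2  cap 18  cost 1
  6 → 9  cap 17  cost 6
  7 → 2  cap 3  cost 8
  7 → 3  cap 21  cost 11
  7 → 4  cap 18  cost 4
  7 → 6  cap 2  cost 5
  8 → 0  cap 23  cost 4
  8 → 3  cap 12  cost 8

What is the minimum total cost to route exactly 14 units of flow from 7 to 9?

shortest-cost path #1: 7→6→0→9 push 2 @ unit cost 10 (adds 20)
shortest-cost path #2: 7→4→9 push 11 @ unit cost 11 (adds 121)
shortest-cost path #3: 7→2→0→9 push 1 @ unit cost 12 (adds 12)
total cost = 153

Minimum cost for 14 units: 153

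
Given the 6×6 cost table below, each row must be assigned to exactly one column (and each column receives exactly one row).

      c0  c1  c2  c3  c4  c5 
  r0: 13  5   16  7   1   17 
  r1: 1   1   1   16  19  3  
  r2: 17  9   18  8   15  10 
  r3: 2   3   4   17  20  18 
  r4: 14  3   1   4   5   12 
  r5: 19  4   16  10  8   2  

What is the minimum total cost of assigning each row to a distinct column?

Minimum assignment cost: 15

optimal assignment: row0→col4 (cost 1), row1→col1 (cost 1), row2→col3 (cost 8), row3→col0 (cost 2), row4→col2 (cost 1), row5→col5 (cost 2)
total = 1 + 1 + 8 + 2 + 1 + 2 = 15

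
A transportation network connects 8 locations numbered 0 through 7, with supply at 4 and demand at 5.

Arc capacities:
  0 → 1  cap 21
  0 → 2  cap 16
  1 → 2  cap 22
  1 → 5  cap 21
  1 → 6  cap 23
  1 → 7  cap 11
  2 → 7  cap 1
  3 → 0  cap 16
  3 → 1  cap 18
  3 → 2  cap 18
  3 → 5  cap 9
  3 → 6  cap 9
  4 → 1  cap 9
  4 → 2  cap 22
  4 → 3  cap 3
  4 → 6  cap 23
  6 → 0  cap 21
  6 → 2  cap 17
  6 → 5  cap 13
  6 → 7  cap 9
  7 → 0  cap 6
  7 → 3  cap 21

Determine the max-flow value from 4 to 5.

augment #1: 4→1→5 bottleneck 9, total now 9
augment #2: 4→3→5 bottleneck 3, total now 12
augment #3: 4→6→5 bottleneck 13, total now 25
augment #4: 4→2→7→3→5 bottleneck 1, total now 26
augment #5: 4→6→0→1→5 bottleneck 10, total now 36

Maximum flow value: 36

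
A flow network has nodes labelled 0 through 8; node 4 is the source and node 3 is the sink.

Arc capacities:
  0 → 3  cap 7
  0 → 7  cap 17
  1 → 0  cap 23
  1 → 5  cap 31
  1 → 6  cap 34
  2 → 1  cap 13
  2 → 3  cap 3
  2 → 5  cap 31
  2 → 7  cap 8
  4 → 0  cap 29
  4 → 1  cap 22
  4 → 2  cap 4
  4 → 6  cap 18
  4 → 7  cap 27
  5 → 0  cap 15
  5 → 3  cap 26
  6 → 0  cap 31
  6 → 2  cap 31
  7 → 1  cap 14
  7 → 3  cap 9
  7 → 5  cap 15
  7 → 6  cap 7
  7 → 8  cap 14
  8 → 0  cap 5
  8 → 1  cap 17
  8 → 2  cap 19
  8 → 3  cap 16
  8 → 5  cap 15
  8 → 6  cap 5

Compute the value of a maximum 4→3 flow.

Maximum flow value: 59

augment #1: 4→0→3 bottleneck 7, total now 7
augment #2: 4→2→3 bottleneck 3, total now 10
augment #3: 4→7→3 bottleneck 9, total now 19
augment #4: 4→1→5→3 bottleneck 22, total now 41
augment #5: 4→2→5→3 bottleneck 1, total now 42
augment #6: 4→7→5→3 bottleneck 3, total now 45
augment #7: 4→7→8→3 bottleneck 14, total now 59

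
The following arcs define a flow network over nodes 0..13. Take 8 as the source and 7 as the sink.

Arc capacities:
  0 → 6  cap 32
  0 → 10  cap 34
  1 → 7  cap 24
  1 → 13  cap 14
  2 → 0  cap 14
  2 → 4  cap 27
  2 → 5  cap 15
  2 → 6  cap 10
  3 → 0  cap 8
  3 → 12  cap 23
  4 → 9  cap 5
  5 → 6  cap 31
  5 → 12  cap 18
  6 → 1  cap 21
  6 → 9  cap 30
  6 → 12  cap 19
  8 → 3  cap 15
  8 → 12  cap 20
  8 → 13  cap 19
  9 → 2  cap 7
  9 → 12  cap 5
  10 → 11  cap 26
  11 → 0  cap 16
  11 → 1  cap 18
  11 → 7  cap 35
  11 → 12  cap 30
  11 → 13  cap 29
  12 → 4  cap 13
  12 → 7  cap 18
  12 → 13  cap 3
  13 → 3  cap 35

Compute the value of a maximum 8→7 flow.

augment #1: 8→12→7 bottleneck 18, total now 18
augment #2: 8→3→0→6→1→7 bottleneck 8, total now 26
augment #3: 8→12→4→9→2→6→1→7 bottleneck 2, total now 28
augment #4: 8→3→12→4→9→2→6→1→7 bottleneck 3, total now 31

Maximum flow value: 31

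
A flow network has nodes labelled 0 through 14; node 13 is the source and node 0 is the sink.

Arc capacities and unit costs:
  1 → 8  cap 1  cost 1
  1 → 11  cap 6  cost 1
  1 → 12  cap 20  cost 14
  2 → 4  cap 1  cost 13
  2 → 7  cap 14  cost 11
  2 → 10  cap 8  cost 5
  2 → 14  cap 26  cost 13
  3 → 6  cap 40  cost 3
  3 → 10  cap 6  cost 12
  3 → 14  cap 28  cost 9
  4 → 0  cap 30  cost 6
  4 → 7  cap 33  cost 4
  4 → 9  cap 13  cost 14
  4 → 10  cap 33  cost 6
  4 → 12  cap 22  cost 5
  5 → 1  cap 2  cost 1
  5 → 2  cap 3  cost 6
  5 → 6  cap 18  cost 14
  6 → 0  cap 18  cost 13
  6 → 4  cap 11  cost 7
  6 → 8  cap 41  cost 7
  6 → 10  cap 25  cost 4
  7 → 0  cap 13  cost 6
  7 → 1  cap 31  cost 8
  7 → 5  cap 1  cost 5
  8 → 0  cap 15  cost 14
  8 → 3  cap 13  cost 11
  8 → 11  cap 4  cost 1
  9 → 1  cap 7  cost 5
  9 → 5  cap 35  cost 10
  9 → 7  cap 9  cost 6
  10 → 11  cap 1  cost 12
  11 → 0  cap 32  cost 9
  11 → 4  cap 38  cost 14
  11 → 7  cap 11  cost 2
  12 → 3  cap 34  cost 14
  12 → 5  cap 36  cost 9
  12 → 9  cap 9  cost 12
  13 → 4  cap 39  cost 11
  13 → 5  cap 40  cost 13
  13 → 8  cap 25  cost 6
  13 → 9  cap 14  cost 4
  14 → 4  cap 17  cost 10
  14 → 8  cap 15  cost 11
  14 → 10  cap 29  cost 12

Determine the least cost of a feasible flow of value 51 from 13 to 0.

shortest-cost path #1: 13→8→11→7→0 push 4 @ unit cost 15 (adds 60)
shortest-cost path #2: 13→9→7→0 push 9 @ unit cost 16 (adds 144)
shortest-cost path #3: 13→4→0 push 30 @ unit cost 17 (adds 510)
shortest-cost path #4: 13→9→1→11→0 push 5 @ unit cost 19 (adds 95)
shortest-cost path #5: 13→8→0 push 3 @ unit cost 20 (adds 60)
total cost = 869

Minimum cost for 51 units: 869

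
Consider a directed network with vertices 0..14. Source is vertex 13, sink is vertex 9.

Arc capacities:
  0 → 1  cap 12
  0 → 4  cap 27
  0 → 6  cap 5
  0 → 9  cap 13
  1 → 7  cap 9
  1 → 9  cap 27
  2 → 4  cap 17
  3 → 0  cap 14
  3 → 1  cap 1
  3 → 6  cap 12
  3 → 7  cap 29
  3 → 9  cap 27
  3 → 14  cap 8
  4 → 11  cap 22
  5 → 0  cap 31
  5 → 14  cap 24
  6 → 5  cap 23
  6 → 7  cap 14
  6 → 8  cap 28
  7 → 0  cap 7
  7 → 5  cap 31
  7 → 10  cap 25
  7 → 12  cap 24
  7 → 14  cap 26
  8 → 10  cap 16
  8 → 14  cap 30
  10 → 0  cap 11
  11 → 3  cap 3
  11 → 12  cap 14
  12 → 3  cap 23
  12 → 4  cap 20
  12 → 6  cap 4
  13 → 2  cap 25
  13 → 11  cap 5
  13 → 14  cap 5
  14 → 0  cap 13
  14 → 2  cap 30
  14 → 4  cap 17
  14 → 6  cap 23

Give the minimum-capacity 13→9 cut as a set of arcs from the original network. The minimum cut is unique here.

augment #1: 13→11→3→9 push 3
augment #2: 13→14→0→9 push 5
augment #3: 13→11→12→3→9 push 2
augment #4: 13→2→4→11→12→3→9 push 12
max flow = 22; residual-reachable set from 13 gives S-side
cut edges (S→T): {(11,3), (11,12), (13,14)} total cap 22

Min-cut arcs: {(11,3), (11,12), (13,14)} (total capacity 22)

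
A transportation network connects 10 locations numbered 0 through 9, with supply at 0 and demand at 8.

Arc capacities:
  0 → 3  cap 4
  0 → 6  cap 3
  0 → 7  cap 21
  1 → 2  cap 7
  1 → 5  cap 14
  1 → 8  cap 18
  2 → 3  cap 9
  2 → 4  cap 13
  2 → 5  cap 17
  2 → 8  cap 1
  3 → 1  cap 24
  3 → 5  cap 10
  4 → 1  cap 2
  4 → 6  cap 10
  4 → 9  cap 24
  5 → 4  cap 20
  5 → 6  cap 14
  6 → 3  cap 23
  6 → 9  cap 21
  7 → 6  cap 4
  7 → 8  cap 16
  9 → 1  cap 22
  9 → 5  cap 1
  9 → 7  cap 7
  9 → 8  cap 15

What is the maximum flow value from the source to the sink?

Maximum flow value: 27

augment #1: 0→7→8 bottleneck 16, total now 16
augment #2: 0→3→1→8 bottleneck 4, total now 20
augment #3: 0→6→9→8 bottleneck 3, total now 23
augment #4: 0→7→6→9→8 bottleneck 4, total now 27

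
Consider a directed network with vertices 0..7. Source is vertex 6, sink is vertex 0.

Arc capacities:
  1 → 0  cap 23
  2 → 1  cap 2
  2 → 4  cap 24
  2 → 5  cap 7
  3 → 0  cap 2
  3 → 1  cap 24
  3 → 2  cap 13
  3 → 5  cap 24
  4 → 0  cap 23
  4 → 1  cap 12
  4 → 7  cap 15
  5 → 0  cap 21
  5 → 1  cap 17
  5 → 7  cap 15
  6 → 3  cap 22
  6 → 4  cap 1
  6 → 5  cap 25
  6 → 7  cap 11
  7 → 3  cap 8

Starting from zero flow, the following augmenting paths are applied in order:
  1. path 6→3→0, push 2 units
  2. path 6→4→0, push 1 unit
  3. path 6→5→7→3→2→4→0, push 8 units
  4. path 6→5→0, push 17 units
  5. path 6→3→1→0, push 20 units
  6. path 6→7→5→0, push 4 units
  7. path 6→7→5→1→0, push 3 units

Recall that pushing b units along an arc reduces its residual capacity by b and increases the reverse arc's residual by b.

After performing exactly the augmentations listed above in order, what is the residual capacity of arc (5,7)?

after path 1 (6→3→0, push 2): res(5,7)=15
after path 2 (6→4→0, push 1): res(5,7)=15
after path 3 (6→5→7→3→2→4→0, push 8): res(5,7)=7
after path 4 (6→5→0, push 17): res(5,7)=7
after path 5 (6→3→1→0, push 20): res(5,7)=7
after path 6 (6→7→5→0, push 4): res(5,7)=11
after path 7 (6→7→5→1→0, push 3): res(5,7)=14

Residual capacity of (5,7): 14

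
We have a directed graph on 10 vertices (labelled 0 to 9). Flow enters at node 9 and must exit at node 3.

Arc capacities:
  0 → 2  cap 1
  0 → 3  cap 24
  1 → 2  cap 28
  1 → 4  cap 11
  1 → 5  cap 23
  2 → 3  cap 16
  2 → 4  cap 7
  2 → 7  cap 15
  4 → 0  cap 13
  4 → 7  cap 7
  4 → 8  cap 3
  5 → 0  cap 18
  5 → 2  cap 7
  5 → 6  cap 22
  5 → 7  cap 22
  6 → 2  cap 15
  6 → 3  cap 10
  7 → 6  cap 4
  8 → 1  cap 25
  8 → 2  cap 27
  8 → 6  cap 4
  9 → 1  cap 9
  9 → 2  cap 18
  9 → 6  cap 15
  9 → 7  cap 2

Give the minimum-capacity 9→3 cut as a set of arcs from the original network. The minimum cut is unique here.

Min-cut arcs: {(2,3), (2,4), (6,3), (9,1)} (total capacity 42)

augment #1: 9→2→3 push 16
augment #2: 9→6→3 push 10
augment #3: 9→1→4→0→3 push 9
augment #4: 9→2→4→0→3 push 2
augment #5: 9→6→2→4→0→3 push 2
augment #6: 9→6→2→4→1→5→0→3 push 3
max flow = 42; residual-reachable set from 9 gives S-side
cut edges (S→T): {(2,3), (2,4), (6,3), (9,1)} total cap 42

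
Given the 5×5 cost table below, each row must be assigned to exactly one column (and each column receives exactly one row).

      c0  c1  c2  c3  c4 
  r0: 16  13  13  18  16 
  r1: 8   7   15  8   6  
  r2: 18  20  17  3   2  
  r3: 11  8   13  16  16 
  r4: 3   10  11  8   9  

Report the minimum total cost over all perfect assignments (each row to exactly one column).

optimal assignment: row0→col2 (cost 13), row1→col4 (cost 6), row2→col3 (cost 3), row3→col1 (cost 8), row4→col0 (cost 3)
total = 13 + 6 + 3 + 8 + 3 = 33

Minimum assignment cost: 33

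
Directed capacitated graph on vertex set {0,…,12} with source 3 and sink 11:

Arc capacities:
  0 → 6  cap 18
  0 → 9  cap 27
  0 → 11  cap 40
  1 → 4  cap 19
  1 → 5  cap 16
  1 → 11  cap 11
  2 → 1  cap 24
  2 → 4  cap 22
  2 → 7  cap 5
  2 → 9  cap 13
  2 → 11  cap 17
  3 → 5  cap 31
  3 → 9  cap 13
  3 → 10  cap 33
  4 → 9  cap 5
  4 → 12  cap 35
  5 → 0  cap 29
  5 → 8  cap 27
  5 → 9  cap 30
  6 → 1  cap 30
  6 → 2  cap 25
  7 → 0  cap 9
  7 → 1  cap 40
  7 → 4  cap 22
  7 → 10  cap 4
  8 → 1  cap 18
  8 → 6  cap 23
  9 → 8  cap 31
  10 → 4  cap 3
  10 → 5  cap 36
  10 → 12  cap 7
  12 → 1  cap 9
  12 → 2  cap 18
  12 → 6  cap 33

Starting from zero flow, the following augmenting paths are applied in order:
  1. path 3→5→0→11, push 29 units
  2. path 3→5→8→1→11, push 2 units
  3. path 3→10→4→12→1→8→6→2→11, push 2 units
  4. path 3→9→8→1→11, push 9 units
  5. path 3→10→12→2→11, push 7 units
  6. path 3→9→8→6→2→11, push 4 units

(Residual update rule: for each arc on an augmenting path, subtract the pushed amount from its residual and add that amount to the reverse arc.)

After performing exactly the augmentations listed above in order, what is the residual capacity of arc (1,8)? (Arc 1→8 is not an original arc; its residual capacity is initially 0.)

after path 1 (3→5→0→11, push 29): res(1,8)=0
after path 2 (3→5→8→1→11, push 2): res(1,8)=2
after path 3 (3→10→4→12→1→8→6→2→11, push 2): res(1,8)=0
after path 4 (3→9→8→1→11, push 9): res(1,8)=9
after path 5 (3→10→12→2→11, push 7): res(1,8)=9
after path 6 (3→9→8→6→2→11, push 4): res(1,8)=9

Residual capacity of (1,8): 9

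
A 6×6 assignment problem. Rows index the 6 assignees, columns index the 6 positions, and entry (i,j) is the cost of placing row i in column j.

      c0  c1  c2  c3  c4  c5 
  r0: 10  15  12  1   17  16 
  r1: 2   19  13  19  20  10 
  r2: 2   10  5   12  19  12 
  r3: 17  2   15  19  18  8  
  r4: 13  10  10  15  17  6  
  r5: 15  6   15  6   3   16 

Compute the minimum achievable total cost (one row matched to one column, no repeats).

Minimum assignment cost: 19

optimal assignment: row0→col3 (cost 1), row1→col0 (cost 2), row2→col2 (cost 5), row3→col1 (cost 2), row4→col5 (cost 6), row5→col4 (cost 3)
total = 1 + 2 + 5 + 2 + 6 + 3 = 19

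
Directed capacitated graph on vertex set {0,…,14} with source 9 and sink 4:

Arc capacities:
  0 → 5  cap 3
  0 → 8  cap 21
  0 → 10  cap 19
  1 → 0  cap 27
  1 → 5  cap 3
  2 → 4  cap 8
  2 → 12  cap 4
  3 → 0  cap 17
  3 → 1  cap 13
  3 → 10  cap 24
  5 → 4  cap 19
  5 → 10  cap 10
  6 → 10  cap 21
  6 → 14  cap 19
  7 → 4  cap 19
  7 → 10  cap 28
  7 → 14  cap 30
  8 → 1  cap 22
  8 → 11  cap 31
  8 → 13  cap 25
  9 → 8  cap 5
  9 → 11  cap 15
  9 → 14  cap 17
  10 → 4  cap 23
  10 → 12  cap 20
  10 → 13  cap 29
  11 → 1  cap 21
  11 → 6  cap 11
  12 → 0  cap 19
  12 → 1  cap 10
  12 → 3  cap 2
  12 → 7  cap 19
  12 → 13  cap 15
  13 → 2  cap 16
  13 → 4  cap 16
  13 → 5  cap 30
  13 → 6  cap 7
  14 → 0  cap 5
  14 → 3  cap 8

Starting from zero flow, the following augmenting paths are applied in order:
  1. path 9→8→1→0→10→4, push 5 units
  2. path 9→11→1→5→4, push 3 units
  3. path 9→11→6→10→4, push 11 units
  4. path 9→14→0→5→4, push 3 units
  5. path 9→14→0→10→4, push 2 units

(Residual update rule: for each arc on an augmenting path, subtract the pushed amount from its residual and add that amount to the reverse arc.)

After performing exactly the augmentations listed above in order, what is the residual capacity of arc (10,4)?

Residual capacity of (10,4): 5

after path 1 (9→8→1→0→10→4, push 5): res(10,4)=18
after path 2 (9→11→1→5→4, push 3): res(10,4)=18
after path 3 (9→11→6→10→4, push 11): res(10,4)=7
after path 4 (9→14→0→5→4, push 3): res(10,4)=7
after path 5 (9→14→0→10→4, push 2): res(10,4)=5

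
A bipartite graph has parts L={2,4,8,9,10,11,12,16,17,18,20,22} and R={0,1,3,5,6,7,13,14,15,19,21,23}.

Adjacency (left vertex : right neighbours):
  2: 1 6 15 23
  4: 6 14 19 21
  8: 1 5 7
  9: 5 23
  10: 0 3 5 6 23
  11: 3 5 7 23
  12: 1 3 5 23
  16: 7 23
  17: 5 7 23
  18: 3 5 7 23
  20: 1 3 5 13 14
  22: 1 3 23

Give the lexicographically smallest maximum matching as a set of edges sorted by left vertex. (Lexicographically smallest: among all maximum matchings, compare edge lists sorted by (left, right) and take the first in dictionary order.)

Lex-smallest maximum matching: {(2,6), (4,14), (8,1), (9,5), (10,0), (11,3), (12,23), (16,7), (20,13)}

|M| = 9 (so the lex-smallest maximum matching has 9 edges)
process left vertices in ascending order; for each, take the smallest-labelled available neighbour that still permits 9 edges overall, or leave it unmatched if none does
lex-smallest matching: {2-6, 4-14, 8-1, 9-5, 10-0, 11-3, 12-23, 16-7, 20-13}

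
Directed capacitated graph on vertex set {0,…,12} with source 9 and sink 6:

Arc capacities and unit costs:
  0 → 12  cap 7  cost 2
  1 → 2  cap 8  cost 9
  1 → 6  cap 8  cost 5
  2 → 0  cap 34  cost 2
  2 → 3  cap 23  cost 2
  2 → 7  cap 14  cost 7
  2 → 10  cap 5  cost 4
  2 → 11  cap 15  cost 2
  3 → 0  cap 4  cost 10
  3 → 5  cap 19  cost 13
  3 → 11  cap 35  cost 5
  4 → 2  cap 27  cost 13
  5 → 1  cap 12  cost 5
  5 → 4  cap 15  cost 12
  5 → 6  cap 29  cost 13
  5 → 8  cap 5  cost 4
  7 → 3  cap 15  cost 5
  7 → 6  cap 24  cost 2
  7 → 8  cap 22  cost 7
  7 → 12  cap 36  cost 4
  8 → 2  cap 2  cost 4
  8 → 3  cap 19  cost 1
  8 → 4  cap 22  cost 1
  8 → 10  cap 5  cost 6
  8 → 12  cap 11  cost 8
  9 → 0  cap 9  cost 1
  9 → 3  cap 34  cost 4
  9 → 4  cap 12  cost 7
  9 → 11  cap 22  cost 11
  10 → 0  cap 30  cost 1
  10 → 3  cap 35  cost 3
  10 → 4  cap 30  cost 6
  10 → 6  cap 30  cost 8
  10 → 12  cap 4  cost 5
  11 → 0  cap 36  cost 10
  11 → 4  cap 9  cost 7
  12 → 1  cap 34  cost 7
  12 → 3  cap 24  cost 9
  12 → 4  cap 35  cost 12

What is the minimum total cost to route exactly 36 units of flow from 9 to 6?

shortest-cost path #1: 9→0→12→1→6 push 7 @ unit cost 15 (adds 105)
shortest-cost path #2: 9→3→5→1→6 push 1 @ unit cost 27 (adds 27)
shortest-cost path #3: 9→4→2→7→6 push 12 @ unit cost 29 (adds 348)
shortest-cost path #4: 9→3→5→6 push 16 @ unit cost 30 (adds 480)
total cost = 960

Minimum cost for 36 units: 960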